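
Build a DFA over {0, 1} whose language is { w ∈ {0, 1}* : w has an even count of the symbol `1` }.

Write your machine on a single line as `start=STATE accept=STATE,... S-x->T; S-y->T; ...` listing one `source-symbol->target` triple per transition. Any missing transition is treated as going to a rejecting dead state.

start=A; accept=A; A-0->A; A-1->B; B-0->B; B-1->A

Keep the running count of `1`s modulo 2: each `1` advances along the cycle A → B → A while other symbols loop. Accept at A.
A 2-state machine:
       0  1 
>* A   A  B 
   B   B  A 
(> = start, * = accepting)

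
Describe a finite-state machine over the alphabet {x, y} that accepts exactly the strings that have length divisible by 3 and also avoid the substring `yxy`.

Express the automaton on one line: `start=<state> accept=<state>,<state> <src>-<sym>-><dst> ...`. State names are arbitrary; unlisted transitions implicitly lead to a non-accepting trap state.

start=A accept=A,G,H A-x->B A-y->C B-x->D B-y->E C-x->F C-y->E D-x->A D-y->G E-x->H E-y->G F-x->A F-y->I G-x->J G-y->C H-x->B H-y->K I-x->K I-y->K J-x->D J-y->L K-x->L K-y->L L-x->I L-y->I

Handle the two conditions separately and then intersect. One (3 states) tracks the input length modulo 3; the other (4 states) tracks partial matches of the forbidden pattern `yxy`. Each combined state is a pair, one component from each; accept when both components accept.
With 12 states:
       x  y 
>* A   B  C 
   B   D  E 
   C   F  E 
   D   A  G 
   E   H  G 
   F   A  I 
 * G   J  C 
 * H   B  K 
   I   K  K 
   J   D  L 
   K   L  L 
   L   I  I 
(> = start, * = accepting)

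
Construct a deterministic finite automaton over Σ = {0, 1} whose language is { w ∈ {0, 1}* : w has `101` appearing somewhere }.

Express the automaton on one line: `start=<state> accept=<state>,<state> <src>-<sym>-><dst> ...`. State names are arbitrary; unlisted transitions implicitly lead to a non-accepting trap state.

start=s0 accept=s3 s0-0->s0 s0-1->s1 s1-0->s2 s1-1->s1 s2-0->s0 s2-1->s3 s3-0->s3 s3-1->s3

Track how much of `101` has been matched so far: state s0 is no progress, s3 is the absorbing accept state reached once `101` has occurred. Intermediate states record partial matches; on a mismatch, fall back to the longest reusable overlap.
A 4-state machine:
        0   1  
>  s0   s0  s1 
   s1   s2  s1 
   s2   s0  s3 
 * s3   s3  s3 
(> = start, * = accepting)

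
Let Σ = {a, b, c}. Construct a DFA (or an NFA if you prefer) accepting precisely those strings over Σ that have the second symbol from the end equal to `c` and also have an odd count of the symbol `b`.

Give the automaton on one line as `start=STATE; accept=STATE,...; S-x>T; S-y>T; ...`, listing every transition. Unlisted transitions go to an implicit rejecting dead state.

start=q0; accept=q4,q5; q0-a>q0; q0-b>q1; q0-c>q2; q1-a>q1; q1-b>q0; q1-c>q3; q2-a>q0; q2-b>q4; q2-c>q2; q3-a>q4; q3-b>q0; q3-c>q5; q4-a>q1; q4-b>q0; q4-c>q3; q5-a>q4; q5-b>q0; q5-c>q5

Handle the two conditions separately and then intersect. The first has 13 states tracking the last 2 symbols read; the second has 2 states tracking the count of `b`s modulo 2. A product state is a pair (one from each), accepting exactly when both do. After merging equivalent states the machine shrinks.
        a   b   c  
>  q0   q0  q1  q2 
   q1   q1  q0  q3 
   q2   q0  q4  q2 
   q3   q4  q0  q5 
 * q4   q1  q0  q3 
 * q5   q4  q0  q5 
(> = start, * = accepting)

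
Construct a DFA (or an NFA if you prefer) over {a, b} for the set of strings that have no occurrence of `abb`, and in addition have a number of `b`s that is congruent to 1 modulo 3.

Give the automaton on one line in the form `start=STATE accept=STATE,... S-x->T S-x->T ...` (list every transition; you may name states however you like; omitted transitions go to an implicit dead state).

Run two small machines in parallel and take their product. The first has 4 states tracking partial matches of the forbidden pattern `abb`; the second has 3 states tracking the count of `b`s modulo 3. A product state is a pair (one from each), accepting exactly when both do.
          a    b  
>  s0     s1   s2 
   s1     s1   s3 
 * s2     s4   s5 
 * s3     s4   s6 
 * s4     s4   s7 
   s5     s8   s0 
   s6     s6   s9 
   s7     s8   s9 
   s8     s8  s10 
   s9     s9  s11 
   s10    s1  s11 
   s11   s11   s6 
(> = start, * = accepting)

start=s0 accept=s2,s3,s4 s0-a->s1 s0-b->s2 s1-a->s1 s1-b->s3 s2-a->s4 s2-b->s5 s3-a->s4 s3-b->s6 s4-a->s4 s4-b->s7 s5-a->s8 s5-b->s0 s6-a->s6 s6-b->s9 s7-a->s8 s7-b->s9 s8-a->s8 s8-b->s10 s9-a->s9 s9-b->s11 s10-a->s1 s10-b->s11 s11-a->s11 s11-b->s6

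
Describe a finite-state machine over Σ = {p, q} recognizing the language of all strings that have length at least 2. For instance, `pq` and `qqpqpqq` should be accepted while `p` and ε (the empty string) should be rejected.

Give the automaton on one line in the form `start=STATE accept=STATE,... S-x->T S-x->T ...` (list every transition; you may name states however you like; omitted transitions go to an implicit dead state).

Count input length up to 3: every symbol moves from s0 toward s3, which means 'more than 2' and absorbs. Accept from {s2, s3}.
        p   q  
>  s0   s1  s1 
   s1   s2  s2 
 * s2   s3  s3 
 * s3   s3  s3 
(> = start, * = accepting)

start=s0 accept=s2,s3 s0-p->s1 s0-q->s1 s1-p->s2 s1-q->s2 s2-p->s3 s2-q->s3 s3-p->s3 s3-q->s3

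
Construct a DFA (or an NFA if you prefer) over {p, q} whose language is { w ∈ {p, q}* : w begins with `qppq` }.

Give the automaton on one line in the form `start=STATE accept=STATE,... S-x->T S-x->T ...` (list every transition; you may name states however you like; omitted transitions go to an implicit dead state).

Check the first 4 symbols one by one: s0 through s3 record how many have matched `qppq` so far; any wrong symbol goes to the dead state s5. After all 4 match we enter the accepting sink s4.
        p   q  
>  s0   s5  s1 
   s1   s2  s5 
   s2   s3  s5 
   s3   s5  s4 
 * s4   s4  s4 
   s5   s5  s5 
(> = start, * = accepting)

start=s0 accept=s4 s0-p->s5 s0-q->s1 s1-p->s2 s1-q->s5 s2-p->s3 s2-q->s5 s3-p->s5 s3-q->s4 s4-p->s4 s4-q->s4 s5-p->s5 s5-q->s5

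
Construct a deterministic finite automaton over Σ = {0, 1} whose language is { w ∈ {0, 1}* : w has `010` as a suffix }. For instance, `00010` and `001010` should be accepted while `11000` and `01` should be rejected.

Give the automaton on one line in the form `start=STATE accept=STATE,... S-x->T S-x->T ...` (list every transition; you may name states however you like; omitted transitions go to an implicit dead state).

Let each state record the length of the longest suffix of the input read so far that is also a prefix of `010`. q1 means the last symbol is `0`; q2 means the last 2 symbols are `01`; q3 means the last 3 symbols are `010`. Accept only at q3, where the string currently ends in `010`.
A 4-state machine:
        0   1  
>  q0   q1  q0 
   q1   q1  q2 
   q2   q3  q0 
 * q3   q1  q2 
(> = start, * = accepting)

start=q0 accept=q3 q0-0->q1 q0-1->q0 q1-0->q1 q1-1->q2 q2-0->q3 q2-1->q0 q3-0->q1 q3-1->q2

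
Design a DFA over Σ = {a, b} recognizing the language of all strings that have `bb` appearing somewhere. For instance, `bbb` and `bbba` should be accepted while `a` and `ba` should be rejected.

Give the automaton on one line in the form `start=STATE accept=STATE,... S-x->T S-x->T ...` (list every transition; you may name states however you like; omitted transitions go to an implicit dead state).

start=s0 accept=s2 s0-a->s0 s0-b->s1 s1-a->s0 s1-b->s2 s2-a->s2 s2-b->s2

Track how much of `bb` has been matched so far: state s0 is no progress, s2 is the absorbing accept state reached once `bb` has occurred. Intermediate states record partial matches; on a mismatch, fall back to the longest reusable overlap.
3 states suffice.
        a   b  
>  s0   s0  s1 
   s1   s0  s2 
 * s2   s2  s2 
(> = start, * = accepting)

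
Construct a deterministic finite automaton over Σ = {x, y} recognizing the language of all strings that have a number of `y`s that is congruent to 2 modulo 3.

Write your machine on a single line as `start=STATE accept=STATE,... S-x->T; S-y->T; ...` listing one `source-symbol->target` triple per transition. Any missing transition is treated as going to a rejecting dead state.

Keep the running count of `y`s modulo 3: each `y` advances along the cycle A → B → C → A while other symbols loop. Accept at C.
3 states suffice.
       x  y 
>  A   A  B 
   B   B  C 
 * C   C  A 
(> = start, * = accepting)

start=A; accept=C; A-x->A; A-y->B; B-x->B; B-y->C; C-x->C; C-y->A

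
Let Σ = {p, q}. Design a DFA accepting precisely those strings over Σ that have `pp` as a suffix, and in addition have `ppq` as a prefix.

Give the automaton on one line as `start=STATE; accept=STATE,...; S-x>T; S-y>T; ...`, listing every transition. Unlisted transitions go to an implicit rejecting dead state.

start=A; accept=G; A-p>B; A-q>C; B-p>D; B-q>C; C-p>C; C-q>C; D-p>C; D-q>E; E-p>F; E-q>E; F-p>G; F-q>E; G-p>G; G-q>E

Run two small machines in parallel and take their product. The first has 3 states tracking how much of the suffix `pp` has currently been matched; the second has 5 states tracking whether the input so far still matches the prefix `ppq`. A product state is a pair (one from each), accepting exactly when both do. After merging equivalent states the machine shrinks.
7 states suffice.
       p  q 
>  A   B  C 
   B   D  C 
   C   C  C 
   D   C  E 
   E   F  E 
   F   G  E 
 * G   G  E 
(> = start, * = accepting)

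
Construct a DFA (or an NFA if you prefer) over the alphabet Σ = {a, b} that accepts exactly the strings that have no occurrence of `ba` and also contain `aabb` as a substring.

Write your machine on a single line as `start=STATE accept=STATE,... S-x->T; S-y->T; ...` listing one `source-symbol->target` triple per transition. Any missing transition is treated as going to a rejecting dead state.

start=s0; accept=s5; s0-a->s1; s0-b->s2; s1-a->s3; s1-b->s2; s2-a->s2; s2-b->s2; s3-a->s3; s3-b->s4; s4-a->s2; s4-b->s5; s5-a->s2; s5-b->s5

Handle the two conditions separately and then intersect. The first has 3 states tracking partial matches of the forbidden pattern `ba`; the second has 5 states tracking whether and how much of `aabb` has been seen. A product state is a pair (one from each), accepting exactly when both do. Equivalent product states are then merged.
6 states suffice.
        a   b  
>  s0   s1  s2 
   s1   s3  s2 
   s2   s2  s2 
   s3   s3  s4 
   s4   s2  s5 
 * s5   s2  s5 
(> = start, * = accepting)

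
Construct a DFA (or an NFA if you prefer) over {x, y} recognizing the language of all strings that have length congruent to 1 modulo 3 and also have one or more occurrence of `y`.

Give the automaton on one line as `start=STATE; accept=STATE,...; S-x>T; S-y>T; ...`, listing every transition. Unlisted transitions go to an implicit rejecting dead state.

start=q0; accept=q2; q0-x>q1; q0-y>q2; q1-x>q3; q1-y>q4; q2-x>q4; q2-y>q4; q3-x>q0; q3-y>q5; q4-x>q5; q4-y>q5; q5-x>q2; q5-y>q2

Build one automaton per condition and run them in lockstep. One (3 states) tracks the input length modulo 3; the other (3 states) tracks the count of `y`s, saturating at 2. Each combined state is a pair, one component from each; accept when both components accept. Equivalent product states are then merged.
6 states suffice.
        x   y  
>  q0   q1  q2 
   q1   q3  q4 
 * q2   q4  q4 
   q3   q0  q5 
   q4   q5  q5 
   q5   q2  q2 
(> = start, * = accepting)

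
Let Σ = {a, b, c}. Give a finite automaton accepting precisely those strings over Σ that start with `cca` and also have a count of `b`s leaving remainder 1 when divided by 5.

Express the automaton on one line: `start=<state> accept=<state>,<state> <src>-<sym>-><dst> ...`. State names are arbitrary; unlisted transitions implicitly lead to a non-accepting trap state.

Run two small machines in parallel and take their product. One (5 states) tracks whether the input so far still matches the prefix `cca`; the other (5 states) tracks the count of `b`s modulo 5. Each combined state is a pair, one component from each; accept when both components accept. After merging equivalent states the machine shrinks.
9 states suffice.
        a   b   c  
>  q0   q1  q1  q2 
   q1   q1  q1  q1 
   q2   q1  q1  q3 
   q3   q4  q1  q1 
   q4   q4  q5  q4 
 * q5   q5  q6  q5 
   q6   q6  q7  q6 
   q7   q7  q8  q7 
   q8   q8  q4  q8 
(> = start, * = accepting)

start=q0 accept=q5 q0-a->q1 q0-b->q1 q0-c->q2 q1-a->q1 q1-b->q1 q1-c->q1 q2-a->q1 q2-b->q1 q2-c->q3 q3-a->q4 q3-b->q1 q3-c->q1 q4-a->q4 q4-b->q5 q4-c->q4 q5-a->q5 q5-b->q6 q5-c->q5 q6-a->q6 q6-b->q7 q6-c->q6 q7-a->q7 q7-b->q8 q7-c->q7 q8-a->q8 q8-b->q4 q8-c->q8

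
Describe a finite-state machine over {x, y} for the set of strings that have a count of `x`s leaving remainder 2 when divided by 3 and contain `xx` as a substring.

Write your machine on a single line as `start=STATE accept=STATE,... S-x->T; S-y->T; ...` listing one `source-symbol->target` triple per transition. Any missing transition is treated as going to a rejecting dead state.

Build one automaton per condition and run them in lockstep. One (3 states) tracks the count of `x`s modulo 3; the other (3 states) tracks whether and how much of `xx` has been seen. Each combined state is a pair, one component from each; accept when both components accept.
With 9 states:
        x   y  
>  s0   s1  s0 
   s1   s2  s3 
 * s2   s4  s2 
   s3   s5  s3 
   s4   s6  s4 
   s5   s4  s7 
   s6   s2  s6 
   s7   s8  s7 
   s8   s6  s0 
(> = start, * = accepting)

start=s0; accept=s2; s0-x->s1; s0-y->s0; s1-x->s2; s1-y->s3; s2-x->s4; s2-y->s2; s3-x->s5; s3-y->s3; s4-x->s6; s4-y->s4; s5-x->s4; s5-y->s7; s6-x->s2; s6-y->s6; s7-x->s8; s7-y->s7; s8-x->s6; s8-y->s0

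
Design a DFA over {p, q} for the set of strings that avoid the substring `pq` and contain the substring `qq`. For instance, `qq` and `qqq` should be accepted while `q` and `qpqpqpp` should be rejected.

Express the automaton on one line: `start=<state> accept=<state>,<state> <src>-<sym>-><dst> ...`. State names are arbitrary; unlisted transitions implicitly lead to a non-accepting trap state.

Handle the two conditions separately and then intersect. One (3 states) tracks partial matches of the forbidden pattern `pq`; the other (3 states) tracks whether and how much of `qq` has been seen. Each combined state is a pair, one component from each; accept when both components accept. Minimizing collapses redundant product states.
A 5-state machine:
       p  q 
>  A   B  C 
   B   B  B 
   C   B  D 
 * D   E  D 
 * E   E  B 
(> = start, * = accepting)

start=A accept=D,E A-p->B A-q->C B-p->B B-q->B C-p->B C-q->D D-p->E D-q->D E-p->E E-q->B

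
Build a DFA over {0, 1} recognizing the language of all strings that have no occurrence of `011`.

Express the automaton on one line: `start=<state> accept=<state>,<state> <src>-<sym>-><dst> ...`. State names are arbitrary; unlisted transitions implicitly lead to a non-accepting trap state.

Track partial matches of the forbidden pattern `011`. State q3 is a dead state reached once `011` has occurred; every other state accepts. q0 means no part of `011` is currently matched.
With 4 states:
        0   1  
>* q0   q1  q0 
 * q1   q1  q2 
 * q2   q1  q3 
   q3   q3  q3 
(> = start, * = accepting)

start=q0 accept=q0,q1,q2 q0-0->q1 q0-1->q0 q1-0->q1 q1-1->q2 q2-0->q1 q2-1->q3 q3-0->q3 q3-1->q3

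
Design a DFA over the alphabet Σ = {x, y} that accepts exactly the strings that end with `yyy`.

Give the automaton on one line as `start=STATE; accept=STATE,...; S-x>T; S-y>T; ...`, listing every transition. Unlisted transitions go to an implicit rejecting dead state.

start=q0; accept=q3; q0-x>q0; q0-y>q1; q1-x>q0; q1-y>q2; q2-x>q0; q2-y>q3; q3-x>q0; q3-y>q3

Remember how much of `yyy` the current input suffix matches. State q0 means no match yet; q1 means the last symbol is `y`; q2 means the last 2 symbols are `yy`; q3 means the last 3 symbols are `yyy`. Only q3 accepts. On a mismatch, fall back to the longest proper suffix that is still a prefix of `yyy`.
4 states suffice.
        x   y  
>  q0   q0  q1 
   q1   q0  q2 
   q2   q0  q3 
 * q3   q0  q3 
(> = start, * = accepting)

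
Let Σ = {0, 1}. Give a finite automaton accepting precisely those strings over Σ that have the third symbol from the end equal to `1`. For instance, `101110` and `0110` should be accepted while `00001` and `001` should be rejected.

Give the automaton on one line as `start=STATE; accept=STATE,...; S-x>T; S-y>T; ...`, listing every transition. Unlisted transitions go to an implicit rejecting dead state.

start=q0; accept=q11,q12,q13,q14; q0-0>q1; q0-1>q2; q1-0>q3; q1-1>q4; q2-0>q5; q2-1>q6; q3-0>q7; q3-1>q8; q4-0>q9; q4-1>q10; q5-0>q11; q5-1>q12; q6-0>q13; q6-1>q14; q7-0>q7; q7-1>q8; q8-0>q9; q8-1>q10; q9-0>q11; q9-1>q12; q10-0>q13; q10-1>q14; q11-0>q7; q11-1>q8; q12-0>q9; q12-1>q10; q13-0>q11; q13-1>q12; q14-0>q13; q14-1>q14

A DFA must remember the last 3 symbols (since which symbol is third-to-last isn't known until the input ends). Use one state per possible window of the last ≤3 symbols; accept from those whose window starts with `1`.
          0    1  
>  q0     q1   q2 
   q1     q3   q4 
   q2     q5   q6 
   q3     q7   q8 
   q4     q9  q10 
   q5    q11  q12 
   q6    q13  q14 
   q7     q7   q8 
   q8     q9  q10 
   q9    q11  q12 
   q10   q13  q14 
 * q11    q7   q8 
 * q12    q9  q10 
 * q13   q11  q12 
 * q14   q13  q14 
(> = start, * = accepting)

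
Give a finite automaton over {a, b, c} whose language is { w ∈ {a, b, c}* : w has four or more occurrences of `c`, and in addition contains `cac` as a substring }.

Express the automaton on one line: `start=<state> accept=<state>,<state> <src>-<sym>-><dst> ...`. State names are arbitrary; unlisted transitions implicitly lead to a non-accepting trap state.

start=q0 accept=q11 q0-a->q0 q0-b->q0 q0-c->q1 q1-a->q2 q1-b->q3 q1-c->q4 q2-a->q3 q2-b->q3 q2-c->q5 q3-a->q3 q3-b->q3 q3-c->q4 q4-a->q6 q4-b->q7 q4-c->q8 q5-a->q5 q5-b->q5 q5-c->q9 q6-a->q7 q6-b->q7 q6-c->q9 q7-a->q7 q7-b->q7 q7-c->q8 q8-a->q10 q8-b->q7 q8-c->q8 q9-a->q9 q9-b->q9 q9-c->q11 q10-a->q7 q10-b->q7 q10-c->q11 q11-a->q11 q11-b->q11 q11-c->q11

Handle the two conditions separately and then intersect. The first has 6 states tracking the count of `c`s, saturating at 5; the second has 4 states tracking whether and how much of `cac` has been seen. A product state is a pair (one from each), accepting exactly when both do. Equivalent product states are then merged.
12 states suffice.
          a    b    c  
>  q0     q0   q0   q1 
   q1     q2   q3   q4 
   q2     q3   q3   q5 
   q3     q3   q3   q4 
   q4     q6   q7   q8 
   q5     q5   q5   q9 
   q6     q7   q7   q9 
   q7     q7   q7   q8 
   q8    q10   q7   q8 
   q9     q9   q9  q11 
   q10    q7   q7  q11 
 * q11   q11  q11  q11 
(> = start, * = accepting)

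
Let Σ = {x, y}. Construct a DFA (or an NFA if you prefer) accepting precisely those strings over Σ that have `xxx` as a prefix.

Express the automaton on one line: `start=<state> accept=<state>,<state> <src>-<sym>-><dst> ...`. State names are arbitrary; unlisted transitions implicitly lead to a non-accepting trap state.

Walk along `xxx` while the input agrees: from q0 take `x` to q1, and so on. Any deviation drops to the rejecting sink q4. Once q3 is reached the prefix is confirmed and every continuation is accepted.
5 states suffice.
        x   y  
>  q0   q1  q4 
   q1   q2  q4 
   q2   q3  q4 
 * q3   q3  q3 
   q4   q4  q4 
(> = start, * = accepting)

start=q0 accept=q3 q0-x->q1 q0-y->q4 q1-x->q2 q1-y->q4 q2-x->q3 q2-y->q4 q3-x->q3 q3-y->q3 q4-x->q4 q4-y->q4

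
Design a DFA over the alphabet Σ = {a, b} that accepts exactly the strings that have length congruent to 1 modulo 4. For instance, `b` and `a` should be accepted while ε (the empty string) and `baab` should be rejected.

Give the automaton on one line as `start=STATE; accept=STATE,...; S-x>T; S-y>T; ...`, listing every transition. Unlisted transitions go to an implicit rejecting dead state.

start=q0; accept=q1; q0-a>q1; q0-b>q1; q1-a>q2; q1-b>q2; q2-a>q3; q2-b>q3; q3-a>q0; q3-b>q0

Only the length mod 4 matters, so use a 4-cycle: from any state, every input symbol moves to the next state, wrapping q3 back to q0. Mark q1 accepting.
A 4-state machine:
        a   b  
>  q0   q1  q1 
 * q1   q2  q2 
   q2   q3  q3 
   q3   q0  q0 
(> = start, * = accepting)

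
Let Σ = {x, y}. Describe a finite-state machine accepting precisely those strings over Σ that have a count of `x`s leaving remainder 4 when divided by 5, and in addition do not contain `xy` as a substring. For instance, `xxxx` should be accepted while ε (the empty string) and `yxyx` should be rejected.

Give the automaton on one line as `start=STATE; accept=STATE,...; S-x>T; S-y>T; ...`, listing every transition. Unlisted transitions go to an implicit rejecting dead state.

start=S0; accept=S6; S0-x>S1; S0-y>S0; S1-x>S2; S1-y>S3; S2-x>S4; S2-y>S5; S3-x>S5; S3-y>S3; S4-x>S6; S4-y>S7; S5-x>S7; S5-y>S5; S6-x>S8; S6-y>S9; S7-x>S9; S7-y>S7; S8-x>S1; S8-y>S10; S9-x>S10; S9-y>S9; S10-x>S3; S10-y>S10

Build one automaton per condition and run them in lockstep. The first has 5 states tracking the count of `x`s modulo 5; the second has 3 states tracking partial matches of the forbidden pattern `xy`. A product state is a pair (one from each), accepting exactly when both do.
          x    y  
>  S0     S1   S0 
   S1     S2   S3 
   S2     S4   S5 
   S3     S5   S3 
   S4     S6   S7 
   S5     S7   S5 
 * S6     S8   S9 
   S7     S9   S7 
   S8     S1  S10 
   S9    S10   S9 
   S10    S3  S10 
(> = start, * = accepting)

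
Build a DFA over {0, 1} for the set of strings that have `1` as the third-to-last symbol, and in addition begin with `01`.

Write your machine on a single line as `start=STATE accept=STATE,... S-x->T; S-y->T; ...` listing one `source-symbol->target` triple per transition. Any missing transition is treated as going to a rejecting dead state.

Handle the two conditions separately and then intersect. The first has 15 states tracking the last 3 symbols read; the second has 4 states tracking whether the input so far still matches the prefix `01`. A product state is a pair (one from each), accepting exactly when both do.
          0    1  
>  q0     q1   q2 
   q1     q3   q4 
   q2     q5   q6 
   q3     q7   q8 
   q4     q9  q10 
   q5    q11  q12 
   q6    q13  q14 
   q7     q7   q8 
   q8    q15  q16 
   q9    q17  q18 
   q10   q19  q20 
   q11    q7   q8 
   q12   q15  q16 
   q13   q11  q12 
   q14   q13  q14 
   q15   q11  q12 
   q16   q13  q14 
 * q17   q21  q22 
 * q18    q9  q10 
 * q19   q17  q18 
 * q20   q19  q20 
   q21   q21  q22 
   q22    q9  q10 
(> = start, * = accepting)

start=q0; accept=q17,q18,q19,q20; q0-0->q1; q0-1->q2; q1-0->q3; q1-1->q4; q2-0->q5; q2-1->q6; q3-0->q7; q3-1->q8; q4-0->q9; q4-1->q10; q5-0->q11; q5-1->q12; q6-0->q13; q6-1->q14; q7-0->q7; q7-1->q8; q8-0->q15; q8-1->q16; q9-0->q17; q9-1->q18; q10-0->q19; q10-1->q20; q11-0->q7; q11-1->q8; q12-0->q15; q12-1->q16; q13-0->q11; q13-1->q12; q14-0->q13; q14-1->q14; q15-0->q11; q15-1->q12; q16-0->q13; q16-1->q14; q17-0->q21; q17-1->q22; q18-0->q9; q18-1->q10; q19-0->q17; q19-1->q18; q20-0->q19; q20-1->q20; q21-0->q21; q21-1->q22; q22-0->q9; q22-1->q10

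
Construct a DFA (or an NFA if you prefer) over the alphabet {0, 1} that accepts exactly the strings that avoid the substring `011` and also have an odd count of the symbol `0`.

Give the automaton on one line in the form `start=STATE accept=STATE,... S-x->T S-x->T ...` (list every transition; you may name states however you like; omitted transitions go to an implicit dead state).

start=s0 accept=s1,s3 s0-0->s1 s0-1->s0 s1-0->s2 s1-1->s3 s2-0->s1 s2-1->s4 s3-0->s2 s3-1->s5 s4-0->s1 s4-1->s6 s5-0->s6 s5-1->s5 s6-0->s5 s6-1->s6

Run two small machines in parallel and take their product. One (4 states) tracks partial matches of the forbidden pattern `011`; the other (2 states) tracks the count of `0`s modulo 2. Each combined state is a pair, one component from each; accept when both components accept.
With 7 states:
        0   1  
>  s0   s1  s0 
 * s1   s2  s3 
   s2   s1  s4 
 * s3   s2  s5 
   s4   s1  s6 
   s5   s6  s5 
   s6   s5  s6 
(> = start, * = accepting)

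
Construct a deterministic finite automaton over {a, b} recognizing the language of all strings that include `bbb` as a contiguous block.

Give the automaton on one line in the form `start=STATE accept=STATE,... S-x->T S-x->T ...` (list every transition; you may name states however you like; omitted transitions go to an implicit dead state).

start=s0 accept=s3 s0-a->s0 s0-b->s1 s1-a->s0 s1-b->s2 s2-a->s0 s2-b->s3 s3-a->s3 s3-b->s3

States s0..s2 record the length of the longest prefix of `bbb` that matches the current input suffix. Reaching s3 means `bbb` has been seen, and we stay there forever. Accept from s3.
        a   b  
>  s0   s0  s1 
   s1   s0  s2 
   s2   s0  s3 
 * s3   s3  s3 
(> = start, * = accepting)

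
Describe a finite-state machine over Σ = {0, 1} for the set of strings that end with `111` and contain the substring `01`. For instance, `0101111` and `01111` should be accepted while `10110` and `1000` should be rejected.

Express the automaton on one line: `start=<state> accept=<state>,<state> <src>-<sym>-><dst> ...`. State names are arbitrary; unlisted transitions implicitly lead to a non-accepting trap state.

start=q0 accept=q4 q0-0->q1 q0-1->q0 q1-0->q1 q1-1->q2 q2-0->q1 q2-1->q3 q3-0->q1 q3-1->q4 q4-0->q1 q4-1->q4

Build one automaton per condition and run them in lockstep. The first has 4 states tracking how much of the suffix `111` has currently been matched; the second has 3 states tracking whether and how much of `01` has been seen. A product state is a pair (one from each), accepting exactly when both do. Equivalent product states are then merged.
        0   1  
>  q0   q1  q0 
   q1   q1  q2 
   q2   q1  q3 
   q3   q1  q4 
 * q4   q1  q4 
(> = start, * = accepting)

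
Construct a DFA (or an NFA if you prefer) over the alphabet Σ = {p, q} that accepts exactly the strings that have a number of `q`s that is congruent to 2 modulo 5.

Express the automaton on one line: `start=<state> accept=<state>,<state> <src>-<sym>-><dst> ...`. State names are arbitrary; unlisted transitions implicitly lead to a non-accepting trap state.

The only thing that matters is how many `q`s have appeared, reduced mod 5. Use one state per residue: S0 for 0, …, S4 for 4. Reading `q` moves to the next residue; anything else stays put. S2 is accepting.
5 states suffice.
        p   q  
>  S0   S0  S1 
   S1   S1  S2 
 * S2   S2  S3 
   S3   S3  S4 
   S4   S4  S0 
(> = start, * = accepting)

start=S0 accept=S2 S0-p->S0 S0-q->S1 S1-p->S1 S1-q->S2 S2-p->S2 S2-q->S3 S3-p->S3 S3-q->S4 S4-p->S4 S4-q->S0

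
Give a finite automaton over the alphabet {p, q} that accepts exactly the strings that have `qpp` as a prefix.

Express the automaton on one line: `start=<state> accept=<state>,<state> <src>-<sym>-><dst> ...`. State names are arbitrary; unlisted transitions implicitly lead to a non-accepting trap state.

Walk along `qpp` while the input agrees: from S0 take `q` to S1, and so on. Any deviation drops to the rejecting sink S4. Once S3 is reached the prefix is confirmed and every continuation is accepted.
5 states suffice.
        p   q  
>  S0   S4  S1 
   S1   S2  S4 
   S2   S3  S4 
 * S3   S3  S3 
   S4   S4  S4 
(> = start, * = accepting)

start=S0 accept=S3 S0-p->S4 S0-q->S1 S1-p->S2 S1-q->S4 S2-p->S3 S2-q->S4 S3-p->S3 S3-q->S3 S4-p->S4 S4-q->S4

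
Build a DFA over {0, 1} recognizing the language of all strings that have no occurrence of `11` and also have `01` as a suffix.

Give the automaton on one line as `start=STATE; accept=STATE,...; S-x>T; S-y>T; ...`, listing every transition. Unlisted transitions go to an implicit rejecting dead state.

Handle the two conditions separately and then intersect. One (3 states) tracks partial matches of the forbidden pattern `11`; the other (3 states) tracks how much of the suffix `01` has currently been matched. Each combined state is a pair, one component from each; accept when both components accept. Equivalent product states are then merged.
       0  1 
>  A   B  C 
   B   B  D 
   C   B  E 
 * D   B  E 
   E   E  E 
(> = start, * = accepting)

start=A; accept=D; A-0>B; A-1>C; B-0>B; B-1>D; C-0>B; C-1>E; D-0>B; D-1>E; E-0>E; E-1>E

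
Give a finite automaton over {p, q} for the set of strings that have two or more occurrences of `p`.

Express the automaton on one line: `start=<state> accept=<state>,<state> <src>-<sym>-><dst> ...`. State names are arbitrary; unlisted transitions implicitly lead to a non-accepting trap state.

start=s0 accept=s2,s3 s0-p->s1 s0-q->s0 s1-p->s2 s1-q->s1 s2-p->s3 s2-q->s2 s3-p->s3 s3-q->s3

Only the number of `p`s matters, and only up to 3. Make a chain s0 → s1 → s2 → s3 advanced by each `p` (with s3 absorbing); every other symbol self-loops. The accepting set is {s2, s3}.
4 states suffice.
        p   q  
>  s0   s1  s0 
   s1   s2  s1 
 * s2   s3  s2 
 * s3   s3  s3 
(> = start, * = accepting)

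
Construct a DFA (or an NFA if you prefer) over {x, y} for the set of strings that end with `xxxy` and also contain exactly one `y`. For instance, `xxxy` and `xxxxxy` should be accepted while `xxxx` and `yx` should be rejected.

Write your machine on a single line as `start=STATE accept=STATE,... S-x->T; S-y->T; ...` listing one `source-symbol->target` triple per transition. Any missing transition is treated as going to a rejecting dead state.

Run two small machines in parallel and take their product. The first has 5 states tracking how much of the suffix `xxxy` has currently been matched; the second has 3 states tracking the count of `y`s, saturating at 2. A product state is a pair (one from each), accepting exactly when both do. After merging equivalent states the machine shrinks.
With 6 states:
       x  y 
>  A   B  C 
   B   D  C 
   C   C  C 
   D   E  C 
   E   E  F 
 * F   C  C 
(> = start, * = accepting)

start=A; accept=F; A-x->B; A-y->C; B-x->D; B-y->C; C-x->C; C-y->C; D-x->E; D-y->C; E-x->E; E-y->F; F-x->C; F-y->C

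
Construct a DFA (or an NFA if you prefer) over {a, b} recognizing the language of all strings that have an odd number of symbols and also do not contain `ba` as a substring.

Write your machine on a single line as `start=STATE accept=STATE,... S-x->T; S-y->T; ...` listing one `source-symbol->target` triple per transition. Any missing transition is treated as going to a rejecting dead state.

start=q0; accept=q1,q2; q0-a->q1; q0-b->q2; q1-a->q0; q1-b->q3; q2-a->q4; q2-b->q3; q3-a->q4; q3-b->q2; q4-a->q4; q4-b->q4

Build one automaton per condition and run them in lockstep. One (2 states) tracks the input length modulo 2; the other (3 states) tracks partial matches of the forbidden pattern `ba`. Each combined state is a pair, one component from each; accept when both components accept. Equivalent product states are then merged.
A 5-state machine:
        a   b  
>  q0   q1  q2 
 * q1   q0  q3 
 * q2   q4  q3 
   q3   q4  q2 
   q4   q4  q4 
(> = start, * = accepting)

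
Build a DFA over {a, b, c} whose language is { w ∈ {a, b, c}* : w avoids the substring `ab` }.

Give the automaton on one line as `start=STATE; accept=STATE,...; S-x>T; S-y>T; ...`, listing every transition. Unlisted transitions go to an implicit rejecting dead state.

This is the complement of 'contains `ab`'. Use the same substring-matching states — q0 through q2 holding how much of `ab` has just been matched — but flip the accepting set: everything except the trap q2 accepts.
3 states suffice.
        a   b   c  
>* q0   q1  q0  q0 
 * q1   q1  q2  q0 
   q2   q2  q2  q2 
(> = start, * = accepting)

start=q0; accept=q0,q1; q0-a>q1; q0-b>q0; q0-c>q0; q1-a>q1; q1-b>q2; q1-c>q0; q2-a>q2; q2-b>q2; q2-c>q2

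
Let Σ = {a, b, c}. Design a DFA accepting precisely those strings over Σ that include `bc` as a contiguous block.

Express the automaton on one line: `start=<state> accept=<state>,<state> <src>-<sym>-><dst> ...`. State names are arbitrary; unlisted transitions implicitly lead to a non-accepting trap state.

start=S0 accept=S2 S0-a->S0 S0-b->S1 S0-c->S0 S1-a->S0 S1-b->S1 S1-c->S2 S2-a->S2 S2-b->S2 S2-c->S2

States S0..S1 record the length of the longest prefix of `bc` that matches the current input suffix. Reaching S2 means `bc` has been seen, and we stay there forever. Accept from S2.
A 3-state machine:
        a   b   c  
>  S0   S0  S1  S0 
   S1   S0  S1  S2 
 * S2   S2  S2  S2 
(> = start, * = accepting)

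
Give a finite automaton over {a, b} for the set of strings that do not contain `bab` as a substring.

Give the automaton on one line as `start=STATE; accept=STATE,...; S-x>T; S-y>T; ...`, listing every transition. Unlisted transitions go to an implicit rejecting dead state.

start=s0; accept=s0,s1,s2; s0-a>s0; s0-b>s1; s1-a>s2; s1-b>s1; s2-a>s0; s2-b>s3; s3-a>s3; s3-b>s3

This is the complement of 'contains `bab`'. Use the same substring-matching states — s0 through s3 holding how much of `bab` has just been matched — but flip the accepting set: everything except the trap s3 accepts.
A 4-state machine:
        a   b  
>* s0   s0  s1 
 * s1   s2  s1 
 * s2   s0  s3 
   s3   s3  s3 
(> = start, * = accepting)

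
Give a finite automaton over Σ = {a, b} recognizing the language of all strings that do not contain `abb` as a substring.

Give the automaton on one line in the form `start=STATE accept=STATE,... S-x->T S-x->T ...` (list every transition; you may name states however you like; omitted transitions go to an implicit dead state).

start=q0 accept=q0,q1,q2 q0-a->q1 q0-b->q0 q1-a->q1 q1-b->q2 q2-a->q1 q2-b->q3 q3-a->q3 q3-b->q3

This is the complement of 'contains `abb`'. Use the same substring-matching states — q0 through q3 holding how much of `abb` has just been matched — but flip the accepting set: everything except the trap q3 accepts.
4 states suffice.
        a   b  
>* q0   q1  q0 
 * q1   q1  q2 
 * q2   q1  q3 
   q3   q3  q3 
(> = start, * = accepting)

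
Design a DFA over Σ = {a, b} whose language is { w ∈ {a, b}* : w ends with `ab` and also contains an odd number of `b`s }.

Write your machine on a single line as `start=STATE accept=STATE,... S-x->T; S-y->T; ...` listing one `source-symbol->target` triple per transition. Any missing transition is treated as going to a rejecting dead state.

Handle the two conditions separately and then intersect. One (3 states) tracks how much of the suffix `ab` has currently been matched; the other (2 states) tracks the count of `b`s modulo 2. Each combined state is a pair, one component from each; accept when both components accept. After merging equivalent states the machine shrinks.
        a   b  
>  s0   s1  s2 
   s1   s1  s3 
   s2   s2  s0 
 * s3   s2  s0 
(> = start, * = accepting)

start=s0; accept=s3; s0-a->s1; s0-b->s2; s1-a->s1; s1-b->s3; s2-a->s2; s2-b->s0; s3-a->s2; s3-b->s0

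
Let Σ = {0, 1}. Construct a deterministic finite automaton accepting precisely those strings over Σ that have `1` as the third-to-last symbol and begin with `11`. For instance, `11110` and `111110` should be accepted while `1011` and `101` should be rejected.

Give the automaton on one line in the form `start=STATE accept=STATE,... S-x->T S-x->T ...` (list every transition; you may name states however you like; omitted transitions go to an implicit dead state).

Handle the two conditions separately and then intersect. The first has 15 states tracking the last 3 symbols read; the second has 4 states tracking whether the input so far still matches the prefix `11`. A product state is a pair (one from each), accepting exactly when both do. Equivalent product states are then merged.
With 11 states:
          0    1  
>  q0     q1   q2 
   q1     q1   q1 
   q2     q1   q3 
   q3     q4   q5 
 * q4     q6   q7 
 * q5     q4   q5 
 * q6     q8   q9 
 * q7    q10   q3 
   q8     q8   q9 
   q9    q10   q3 
   q10    q6   q7 
(> = start, * = accepting)

start=q0 accept=q4,q5,q6,q7 q0-0->q1 q0-1->q2 q1-0->q1 q1-1->q1 q2-0->q1 q2-1->q3 q3-0->q4 q3-1->q5 q4-0->q6 q4-1->q7 q5-0->q4 q5-1->q5 q6-0->q8 q6-1->q9 q7-0->q10 q7-1->q3 q8-0->q8 q8-1->q9 q9-0->q10 q9-1->q3 q10-0->q6 q10-1->q7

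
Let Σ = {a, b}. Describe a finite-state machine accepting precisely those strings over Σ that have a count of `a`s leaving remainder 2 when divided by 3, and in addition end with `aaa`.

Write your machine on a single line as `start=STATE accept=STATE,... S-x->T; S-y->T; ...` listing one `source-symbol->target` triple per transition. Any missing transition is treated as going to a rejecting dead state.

start=S0; accept=S5; S0-a->S1; S0-b->S0; S1-a->S2; S1-b->S1; S2-a->S3; S2-b->S2; S3-a->S4; S3-b->S0; S4-a->S5; S4-b->S1; S5-a->S3; S5-b->S2

Build one automaton per condition and run them in lockstep. One (3 states) tracks the count of `a`s modulo 3; the other (4 states) tracks how much of the suffix `aaa` has currently been matched. Each combined state is a pair, one component from each; accept when both components accept. Equivalent product states are then merged.
With 6 states:
        a   b  
>  S0   S1  S0 
   S1   S2  S1 
   S2   S3  S2 
   S3   S4  S0 
   S4   S5  S1 
 * S5   S3  S2 
(> = start, * = accepting)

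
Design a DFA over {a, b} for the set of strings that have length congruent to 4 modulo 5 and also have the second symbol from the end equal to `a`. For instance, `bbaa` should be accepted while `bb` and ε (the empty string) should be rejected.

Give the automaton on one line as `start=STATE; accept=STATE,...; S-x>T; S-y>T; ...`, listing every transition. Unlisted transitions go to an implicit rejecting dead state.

Build one automaton per condition and run them in lockstep. One (5 states) tracks the input length modulo 5; the other (7 states) tracks the last 2 symbols read. Each combined state is a pair, one component from each; accept when both components accept. After merging equivalent states the machine shrinks.
With 7 states:
        a   b  
>  S0   S1  S1 
   S1   S2  S2 
   S2   S3  S4 
   S3   S5  S5 
   S4   S6  S6 
 * S5   S0  S0 
   S6   S0  S0 
(> = start, * = accepting)

start=S0; accept=S5; S0-a>S1; S0-b>S1; S1-a>S2; S1-b>S2; S2-a>S3; S2-b>S4; S3-a>S5; S3-b>S5; S4-a>S6; S4-b>S6; S5-a>S0; S5-b>S0; S6-a>S0; S6-b>S0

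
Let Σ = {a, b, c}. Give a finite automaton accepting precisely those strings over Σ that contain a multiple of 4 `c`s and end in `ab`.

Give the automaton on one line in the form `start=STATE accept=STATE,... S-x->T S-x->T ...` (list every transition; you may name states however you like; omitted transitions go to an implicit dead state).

start=q0 accept=q3 q0-a->q1 q0-b->q0 q0-c->q2 q1-a->q1 q1-b->q3 q1-c->q2 q2-a->q2 q2-b->q2 q2-c->q4 q3-a->q1 q3-b->q0 q3-c->q2 q4-a->q4 q4-b->q4 q4-c->q5 q5-a->q5 q5-b->q5 q5-c->q0

Build one automaton per condition and run them in lockstep. The first has 4 states tracking the count of `c`s modulo 4; the second has 3 states tracking how much of the suffix `ab` has currently been matched. A product state is a pair (one from each), accepting exactly when both do. Equivalent product states are then merged.
A 6-state machine:
        a   b   c  
>  q0   q1  q0  q2 
   q1   q1  q3  q2 
   q2   q2  q2  q4 
 * q3   q1  q0  q2 
   q4   q4  q4  q5 
   q5   q5  q5  q0 
(> = start, * = accepting)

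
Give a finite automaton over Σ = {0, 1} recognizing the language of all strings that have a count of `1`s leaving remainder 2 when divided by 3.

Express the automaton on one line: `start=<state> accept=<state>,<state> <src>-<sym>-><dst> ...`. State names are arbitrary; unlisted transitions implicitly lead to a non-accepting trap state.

start=s0 accept=s2 s0-0->s0 s0-1->s1 s1-0->s1 s1-1->s2 s2-0->s2 s2-1->s0

The only thing that matters is how many `1`s have appeared, reduced mod 3. Use one state per residue: s0 for 0, …, s2 for 2. Reading `1` moves to the next residue; anything else stays put. s2 is accepting.
A 3-state machine:
        0   1  
>  s0   s0  s1 
   s1   s1  s2 
 * s2   s2  s0 
(> = start, * = accepting)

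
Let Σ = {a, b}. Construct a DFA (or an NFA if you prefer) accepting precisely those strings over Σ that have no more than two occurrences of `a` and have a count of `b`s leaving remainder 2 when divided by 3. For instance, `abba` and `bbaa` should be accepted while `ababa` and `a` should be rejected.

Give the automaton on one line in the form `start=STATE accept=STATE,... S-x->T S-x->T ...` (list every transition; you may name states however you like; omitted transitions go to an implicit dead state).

Handle the two conditions separately and then intersect. One (4 states) tracks the count of `a`s, saturating at 3; the other (3 states) tracks the count of `b`s modulo 3. Each combined state is a pair, one component from each; accept when both components accept. After merging equivalent states the machine shrinks.
A 10-state machine:
        a   b  
>  q0   q1  q2 
   q1   q3  q4 
   q2   q4  q5 
   q3   q6  q7 
   q4   q7  q8 
 * q5   q8  q0 
   q6   q6  q6 
   q7   q6  q9 
 * q8   q9  q1 
 * q9   q6  q3 
(> = start, * = accepting)

start=q0 accept=q5,q8,q9 q0-a->q1 q0-b->q2 q1-a->q3 q1-b->q4 q2-a->q4 q2-b->q5 q3-a->q6 q3-b->q7 q4-a->q7 q4-b->q8 q5-a->q8 q5-b->q0 q6-a->q6 q6-b->q6 q7-a->q6 q7-b->q9 q8-a->q9 q8-b->q1 q9-a->q6 q9-b->q3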